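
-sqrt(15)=-3.87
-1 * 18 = -18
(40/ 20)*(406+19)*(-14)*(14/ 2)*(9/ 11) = -749700/ 11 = -68154.55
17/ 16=1.06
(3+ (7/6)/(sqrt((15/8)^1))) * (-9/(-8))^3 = 567 * sqrt(30)/2560+ 2187/512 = 5.48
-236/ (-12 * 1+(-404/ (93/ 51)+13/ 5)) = 36580/ 35797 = 1.02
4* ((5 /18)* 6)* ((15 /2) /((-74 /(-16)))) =10.81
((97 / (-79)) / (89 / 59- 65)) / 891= 5723 / 263677194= 0.00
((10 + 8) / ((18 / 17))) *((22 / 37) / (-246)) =-187 / 4551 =-0.04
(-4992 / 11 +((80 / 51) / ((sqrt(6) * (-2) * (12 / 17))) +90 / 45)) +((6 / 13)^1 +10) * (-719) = -1140234 / 143 - 5 * sqrt(6) / 27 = -7974.12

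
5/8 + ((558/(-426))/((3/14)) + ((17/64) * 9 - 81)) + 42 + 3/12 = -190153/4544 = -41.85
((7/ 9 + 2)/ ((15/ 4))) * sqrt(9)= 20/ 9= 2.22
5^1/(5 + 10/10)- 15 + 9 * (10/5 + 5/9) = 53/6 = 8.83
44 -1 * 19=25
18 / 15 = 6 / 5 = 1.20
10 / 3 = 3.33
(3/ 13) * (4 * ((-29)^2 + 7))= 10176/ 13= 782.77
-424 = -424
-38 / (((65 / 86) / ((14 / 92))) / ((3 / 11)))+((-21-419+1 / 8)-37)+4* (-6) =-66169627 / 131560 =-502.96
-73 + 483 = 410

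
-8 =-8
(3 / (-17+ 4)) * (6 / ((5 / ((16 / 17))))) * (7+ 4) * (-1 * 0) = 0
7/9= 0.78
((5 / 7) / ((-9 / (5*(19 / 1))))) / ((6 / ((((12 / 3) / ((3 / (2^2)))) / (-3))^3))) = 972800 / 137781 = 7.06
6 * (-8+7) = -6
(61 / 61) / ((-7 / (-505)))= 505 / 7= 72.14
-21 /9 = -7 /3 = -2.33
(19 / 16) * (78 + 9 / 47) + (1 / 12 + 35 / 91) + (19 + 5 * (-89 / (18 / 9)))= -3231349 / 29328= -110.18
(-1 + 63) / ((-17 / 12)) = -744 / 17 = -43.76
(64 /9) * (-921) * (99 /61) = -648384 /61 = -10629.25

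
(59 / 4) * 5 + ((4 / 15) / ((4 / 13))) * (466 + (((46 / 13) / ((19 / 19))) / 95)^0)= 28709 / 60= 478.48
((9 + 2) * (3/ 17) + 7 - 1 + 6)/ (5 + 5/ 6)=1422/ 595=2.39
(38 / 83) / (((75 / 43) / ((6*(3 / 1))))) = 9804 / 2075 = 4.72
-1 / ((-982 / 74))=37 / 491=0.08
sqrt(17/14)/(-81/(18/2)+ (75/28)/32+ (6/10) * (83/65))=-20800 * sqrt(238)/2373321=-0.14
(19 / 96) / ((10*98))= 19 / 94080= 0.00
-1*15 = -15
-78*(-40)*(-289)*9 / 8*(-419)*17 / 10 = 722549997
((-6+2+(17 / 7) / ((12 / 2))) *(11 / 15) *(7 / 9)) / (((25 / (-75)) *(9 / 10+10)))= 1661 / 2943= 0.56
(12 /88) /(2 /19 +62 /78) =2223 /14674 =0.15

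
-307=-307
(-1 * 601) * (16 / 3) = -9616 / 3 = -3205.33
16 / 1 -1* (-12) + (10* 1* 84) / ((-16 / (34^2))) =-60662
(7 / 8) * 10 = 35 / 4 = 8.75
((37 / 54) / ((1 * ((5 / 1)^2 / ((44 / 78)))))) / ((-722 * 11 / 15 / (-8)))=148 / 633555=0.00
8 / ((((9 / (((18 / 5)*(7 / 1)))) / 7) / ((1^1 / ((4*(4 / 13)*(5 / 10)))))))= 1274 / 5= 254.80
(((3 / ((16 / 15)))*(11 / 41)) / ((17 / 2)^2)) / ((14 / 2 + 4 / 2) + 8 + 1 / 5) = 2475 / 4076056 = 0.00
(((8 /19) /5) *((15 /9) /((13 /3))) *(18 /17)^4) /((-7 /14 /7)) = -11757312 /20629687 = -0.57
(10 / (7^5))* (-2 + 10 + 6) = 0.01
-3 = -3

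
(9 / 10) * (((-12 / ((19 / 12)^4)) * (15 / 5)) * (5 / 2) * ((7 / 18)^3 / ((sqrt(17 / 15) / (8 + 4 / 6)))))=-856128 * sqrt(255) / 2215457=-6.17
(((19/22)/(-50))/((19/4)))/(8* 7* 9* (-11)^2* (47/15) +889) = -1/52792355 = -0.00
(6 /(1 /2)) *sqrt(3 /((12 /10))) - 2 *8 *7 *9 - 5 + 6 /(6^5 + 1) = -7878095 /7777 + 6 *sqrt(10) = -994.03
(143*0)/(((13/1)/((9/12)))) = 0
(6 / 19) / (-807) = -2 / 5111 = -0.00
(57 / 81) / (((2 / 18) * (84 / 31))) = 589 / 252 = 2.34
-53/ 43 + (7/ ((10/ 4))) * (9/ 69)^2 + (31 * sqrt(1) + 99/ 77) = 24760741/ 796145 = 31.10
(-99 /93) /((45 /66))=-242 /155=-1.56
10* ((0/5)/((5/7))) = 0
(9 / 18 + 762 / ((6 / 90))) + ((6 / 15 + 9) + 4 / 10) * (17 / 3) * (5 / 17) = 68681 / 6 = 11446.83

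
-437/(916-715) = -437/201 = -2.17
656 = 656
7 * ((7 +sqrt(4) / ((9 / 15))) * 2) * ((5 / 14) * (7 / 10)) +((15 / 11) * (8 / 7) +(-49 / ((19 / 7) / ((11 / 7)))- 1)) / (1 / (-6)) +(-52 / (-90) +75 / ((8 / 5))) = 131922449 / 526680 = 250.48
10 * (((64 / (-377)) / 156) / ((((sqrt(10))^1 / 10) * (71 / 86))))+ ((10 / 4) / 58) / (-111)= -13760 * sqrt(10) / 1043913 - 5 / 12876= -0.04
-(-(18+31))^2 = -2401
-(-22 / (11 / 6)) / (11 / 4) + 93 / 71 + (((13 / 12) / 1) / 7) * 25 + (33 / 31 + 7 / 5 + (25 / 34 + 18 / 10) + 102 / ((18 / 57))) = 58349778733 / 172866540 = 337.54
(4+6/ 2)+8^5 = 32775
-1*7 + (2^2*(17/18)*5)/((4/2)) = 22/9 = 2.44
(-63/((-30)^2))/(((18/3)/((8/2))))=-7/150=-0.05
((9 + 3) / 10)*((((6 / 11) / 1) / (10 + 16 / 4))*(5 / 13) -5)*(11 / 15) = -4.39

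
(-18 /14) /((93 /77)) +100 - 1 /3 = 9170 /93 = 98.60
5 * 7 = 35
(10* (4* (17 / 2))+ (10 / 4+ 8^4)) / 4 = 8877 / 8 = 1109.62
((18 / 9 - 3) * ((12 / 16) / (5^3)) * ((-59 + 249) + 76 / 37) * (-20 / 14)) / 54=3553 / 116550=0.03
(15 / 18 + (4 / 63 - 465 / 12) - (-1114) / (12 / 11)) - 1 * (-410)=351115 / 252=1393.31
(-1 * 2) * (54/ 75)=-36/ 25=-1.44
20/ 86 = 10/ 43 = 0.23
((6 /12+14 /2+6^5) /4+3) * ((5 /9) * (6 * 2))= 25985 /2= 12992.50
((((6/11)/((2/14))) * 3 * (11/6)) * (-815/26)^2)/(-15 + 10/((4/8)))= 2789745/676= 4126.84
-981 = -981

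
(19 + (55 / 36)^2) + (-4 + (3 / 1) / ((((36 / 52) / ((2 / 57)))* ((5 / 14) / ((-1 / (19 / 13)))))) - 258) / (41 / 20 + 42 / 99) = -64692160439 / 764008848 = -84.67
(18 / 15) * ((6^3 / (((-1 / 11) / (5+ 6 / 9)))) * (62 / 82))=-2504304 / 205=-12216.12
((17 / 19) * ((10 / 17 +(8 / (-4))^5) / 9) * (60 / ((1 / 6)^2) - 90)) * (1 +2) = -368460 / 19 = -19392.63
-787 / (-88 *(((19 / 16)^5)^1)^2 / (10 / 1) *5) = 216328912764928 / 67441728835811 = 3.21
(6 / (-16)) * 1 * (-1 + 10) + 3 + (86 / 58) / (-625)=-54719 / 145000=-0.38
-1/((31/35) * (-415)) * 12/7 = 12/2573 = 0.00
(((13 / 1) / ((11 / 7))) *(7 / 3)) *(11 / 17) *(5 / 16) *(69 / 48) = 73255 / 13056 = 5.61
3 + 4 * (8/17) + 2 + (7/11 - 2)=1032/187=5.52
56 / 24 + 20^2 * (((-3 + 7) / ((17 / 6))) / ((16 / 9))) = 319.98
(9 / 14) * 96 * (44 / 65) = 41.78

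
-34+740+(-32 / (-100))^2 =441314 / 625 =706.10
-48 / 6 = -8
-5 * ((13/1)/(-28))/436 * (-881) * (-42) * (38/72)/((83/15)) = 5440175/289504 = 18.79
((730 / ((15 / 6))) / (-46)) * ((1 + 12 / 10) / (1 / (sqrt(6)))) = -34.21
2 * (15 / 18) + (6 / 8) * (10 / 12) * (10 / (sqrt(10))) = 5 / 3 + 5 * sqrt(10) / 8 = 3.64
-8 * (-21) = 168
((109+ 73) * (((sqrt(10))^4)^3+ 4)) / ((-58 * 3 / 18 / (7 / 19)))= -3822015288 / 551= -6936506.87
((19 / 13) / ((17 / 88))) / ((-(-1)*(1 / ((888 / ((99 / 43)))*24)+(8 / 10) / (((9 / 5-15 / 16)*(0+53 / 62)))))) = 622603255296 / 89301206839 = 6.97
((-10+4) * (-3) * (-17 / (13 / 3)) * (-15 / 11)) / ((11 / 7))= 96390 / 1573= 61.28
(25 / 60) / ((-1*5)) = -1 / 12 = -0.08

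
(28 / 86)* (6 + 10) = 224 / 43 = 5.21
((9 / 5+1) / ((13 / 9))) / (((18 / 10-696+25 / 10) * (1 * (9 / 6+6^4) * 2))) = -84 / 77781665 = -0.00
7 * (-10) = -70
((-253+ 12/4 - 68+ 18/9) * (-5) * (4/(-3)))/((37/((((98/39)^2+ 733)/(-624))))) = 444176315/6584409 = 67.46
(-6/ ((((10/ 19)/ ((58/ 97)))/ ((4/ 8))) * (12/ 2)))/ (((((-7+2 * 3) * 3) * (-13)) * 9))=-551/ 340470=-0.00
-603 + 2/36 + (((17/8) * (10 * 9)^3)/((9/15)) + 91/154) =255545992/99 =2581272.65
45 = 45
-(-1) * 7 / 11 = 7 / 11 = 0.64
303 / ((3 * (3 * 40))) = 101 / 120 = 0.84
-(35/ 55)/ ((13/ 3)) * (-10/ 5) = 42/ 143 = 0.29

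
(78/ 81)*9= 26/ 3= 8.67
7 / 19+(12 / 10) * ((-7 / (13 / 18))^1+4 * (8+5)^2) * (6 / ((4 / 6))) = 8887667 / 1235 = 7196.49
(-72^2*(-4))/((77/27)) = 559872/77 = 7271.06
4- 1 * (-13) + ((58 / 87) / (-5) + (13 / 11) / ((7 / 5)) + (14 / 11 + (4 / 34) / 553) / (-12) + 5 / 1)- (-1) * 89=5245981 / 47005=111.60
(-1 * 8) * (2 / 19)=-16 / 19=-0.84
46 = 46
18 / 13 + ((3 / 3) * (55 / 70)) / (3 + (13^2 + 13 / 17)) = 67505 / 48594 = 1.39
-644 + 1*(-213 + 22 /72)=-30841 /36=-856.69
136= 136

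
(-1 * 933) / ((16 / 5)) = -4665 / 16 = -291.56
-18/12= -3/2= -1.50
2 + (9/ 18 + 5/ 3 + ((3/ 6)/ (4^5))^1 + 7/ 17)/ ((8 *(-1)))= 1401805/ 835584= 1.68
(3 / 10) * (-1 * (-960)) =288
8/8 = 1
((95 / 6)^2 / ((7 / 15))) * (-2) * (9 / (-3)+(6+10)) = -13967.26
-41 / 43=-0.95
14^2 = 196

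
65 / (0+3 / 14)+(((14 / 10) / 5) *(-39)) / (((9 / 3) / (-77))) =43771 / 75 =583.61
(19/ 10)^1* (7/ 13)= 133/ 130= 1.02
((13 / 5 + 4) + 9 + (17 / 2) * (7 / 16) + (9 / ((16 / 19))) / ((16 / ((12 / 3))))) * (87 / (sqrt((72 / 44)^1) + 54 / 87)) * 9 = -1757680749 / 205760 + 1544628537 * sqrt(22) / 411520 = 9062.96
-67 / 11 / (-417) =67 / 4587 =0.01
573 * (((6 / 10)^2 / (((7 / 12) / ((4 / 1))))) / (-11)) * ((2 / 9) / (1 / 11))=-55008 / 175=-314.33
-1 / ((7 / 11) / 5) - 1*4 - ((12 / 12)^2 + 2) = -104 / 7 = -14.86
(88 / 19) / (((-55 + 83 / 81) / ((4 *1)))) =-7128 / 20767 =-0.34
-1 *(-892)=892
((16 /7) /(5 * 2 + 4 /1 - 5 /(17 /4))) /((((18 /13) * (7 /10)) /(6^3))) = 212160 /5341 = 39.72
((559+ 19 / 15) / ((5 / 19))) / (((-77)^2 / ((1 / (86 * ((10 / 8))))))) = 29032 / 8691375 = 0.00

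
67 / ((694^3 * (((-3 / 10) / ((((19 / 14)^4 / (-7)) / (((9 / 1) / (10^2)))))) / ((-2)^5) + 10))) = 2182876750 / 108882279568603753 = 0.00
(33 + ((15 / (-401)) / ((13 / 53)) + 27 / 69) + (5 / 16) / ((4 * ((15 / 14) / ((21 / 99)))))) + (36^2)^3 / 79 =826830070036155109 / 30007362528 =27554240.04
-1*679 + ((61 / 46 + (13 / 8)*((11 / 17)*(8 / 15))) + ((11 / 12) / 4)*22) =-31533593 / 46920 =-672.07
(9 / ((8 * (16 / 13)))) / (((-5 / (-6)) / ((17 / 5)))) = 5967 / 1600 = 3.73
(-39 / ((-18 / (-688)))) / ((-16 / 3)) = 559 / 2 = 279.50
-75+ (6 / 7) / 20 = -5247 / 70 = -74.96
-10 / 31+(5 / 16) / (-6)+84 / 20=56921 / 14880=3.83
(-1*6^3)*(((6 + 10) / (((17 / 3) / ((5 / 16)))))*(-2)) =6480 / 17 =381.18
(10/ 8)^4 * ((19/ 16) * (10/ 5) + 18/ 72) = 13125/ 2048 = 6.41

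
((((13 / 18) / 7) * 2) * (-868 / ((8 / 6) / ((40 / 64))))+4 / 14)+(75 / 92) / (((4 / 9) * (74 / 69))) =-2037911 / 24864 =-81.96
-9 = -9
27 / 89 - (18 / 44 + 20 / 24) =-2758 / 2937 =-0.94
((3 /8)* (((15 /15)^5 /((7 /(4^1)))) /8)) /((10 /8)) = 3 /140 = 0.02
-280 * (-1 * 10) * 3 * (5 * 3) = 126000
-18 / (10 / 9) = -81 / 5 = -16.20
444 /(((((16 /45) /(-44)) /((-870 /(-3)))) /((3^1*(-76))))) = 3632963400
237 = 237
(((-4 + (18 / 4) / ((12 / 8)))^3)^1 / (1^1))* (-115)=115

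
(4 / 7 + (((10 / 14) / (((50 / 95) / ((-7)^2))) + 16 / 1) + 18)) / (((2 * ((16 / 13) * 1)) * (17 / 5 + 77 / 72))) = 827775 / 90104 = 9.19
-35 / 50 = -0.70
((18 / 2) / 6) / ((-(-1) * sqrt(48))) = sqrt(3) / 8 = 0.22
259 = 259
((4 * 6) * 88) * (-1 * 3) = -6336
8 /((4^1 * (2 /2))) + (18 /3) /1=8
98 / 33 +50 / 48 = 353 / 88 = 4.01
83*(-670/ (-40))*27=150147/ 4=37536.75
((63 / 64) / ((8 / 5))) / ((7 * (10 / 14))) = 63 / 512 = 0.12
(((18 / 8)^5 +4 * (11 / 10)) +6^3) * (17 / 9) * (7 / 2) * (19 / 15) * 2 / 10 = 3218969873 / 6912000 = 465.71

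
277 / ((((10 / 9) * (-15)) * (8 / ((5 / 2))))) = -831 / 160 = -5.19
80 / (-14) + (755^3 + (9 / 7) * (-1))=430368868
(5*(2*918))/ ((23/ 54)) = 495720/ 23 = 21553.04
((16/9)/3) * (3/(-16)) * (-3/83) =1/249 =0.00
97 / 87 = 1.11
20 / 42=10 / 21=0.48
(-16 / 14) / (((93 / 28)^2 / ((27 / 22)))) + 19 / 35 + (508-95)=152957614 / 369985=413.42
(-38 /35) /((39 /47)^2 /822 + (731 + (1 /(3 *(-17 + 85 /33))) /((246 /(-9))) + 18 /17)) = -3772017712 /2543344260665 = -0.00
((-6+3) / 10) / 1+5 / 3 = 41 / 30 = 1.37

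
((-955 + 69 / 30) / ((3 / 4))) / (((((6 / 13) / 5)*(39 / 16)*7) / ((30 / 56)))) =-27220 / 63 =-432.06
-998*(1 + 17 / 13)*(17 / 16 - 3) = 232035 / 52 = 4462.21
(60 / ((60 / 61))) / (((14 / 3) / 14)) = 183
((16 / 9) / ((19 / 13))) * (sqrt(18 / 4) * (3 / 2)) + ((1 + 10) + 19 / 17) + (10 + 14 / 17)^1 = 52 * sqrt(2) / 19 + 390 / 17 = 26.81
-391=-391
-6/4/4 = -3/8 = -0.38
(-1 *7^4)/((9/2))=-4802/9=-533.56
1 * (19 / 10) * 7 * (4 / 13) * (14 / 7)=532 / 65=8.18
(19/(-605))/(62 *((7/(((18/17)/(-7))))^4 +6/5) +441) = -997272/9030210232391051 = -0.00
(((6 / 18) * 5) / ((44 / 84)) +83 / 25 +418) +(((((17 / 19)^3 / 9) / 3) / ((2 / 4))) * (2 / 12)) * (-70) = 64762606052 / 152784225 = 423.88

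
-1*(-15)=15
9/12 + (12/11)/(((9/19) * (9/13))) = 4.08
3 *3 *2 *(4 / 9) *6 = 48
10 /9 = 1.11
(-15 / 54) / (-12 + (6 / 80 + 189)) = -100 / 63747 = -0.00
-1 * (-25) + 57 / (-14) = 293 / 14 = 20.93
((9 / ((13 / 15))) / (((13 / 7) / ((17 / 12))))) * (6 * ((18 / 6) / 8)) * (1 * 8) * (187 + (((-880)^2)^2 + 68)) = 28902317887489725 / 338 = 85509816235176.70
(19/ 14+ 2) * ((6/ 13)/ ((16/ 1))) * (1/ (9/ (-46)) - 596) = -127135/ 2184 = -58.21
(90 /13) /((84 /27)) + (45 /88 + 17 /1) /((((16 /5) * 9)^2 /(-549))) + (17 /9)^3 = -3924508771 /1494484992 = -2.63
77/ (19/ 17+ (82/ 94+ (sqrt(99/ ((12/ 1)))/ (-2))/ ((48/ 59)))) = 342.63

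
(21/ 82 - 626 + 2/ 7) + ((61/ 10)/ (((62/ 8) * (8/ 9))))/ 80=-8903364837/ 14235200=-625.45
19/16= 1.19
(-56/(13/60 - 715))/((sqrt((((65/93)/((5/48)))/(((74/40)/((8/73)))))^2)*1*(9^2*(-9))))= -586117/2167680528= -0.00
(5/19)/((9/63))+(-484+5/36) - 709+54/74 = -30123841/25308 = -1190.29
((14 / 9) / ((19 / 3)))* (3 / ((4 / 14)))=49 / 19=2.58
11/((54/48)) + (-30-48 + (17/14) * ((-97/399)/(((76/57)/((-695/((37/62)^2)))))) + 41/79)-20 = 624113289059/1812394458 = 344.36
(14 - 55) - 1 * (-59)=18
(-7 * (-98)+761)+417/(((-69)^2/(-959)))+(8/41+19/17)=1364.32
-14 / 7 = -2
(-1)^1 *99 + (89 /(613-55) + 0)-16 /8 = -56269 /558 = -100.84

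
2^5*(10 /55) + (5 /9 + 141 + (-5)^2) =17065 /99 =172.37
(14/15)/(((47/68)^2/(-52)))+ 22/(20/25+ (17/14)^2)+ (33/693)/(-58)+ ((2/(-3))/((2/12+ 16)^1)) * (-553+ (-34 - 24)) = -64693801691947/969557469510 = -66.73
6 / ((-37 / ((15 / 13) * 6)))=-540 / 481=-1.12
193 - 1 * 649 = -456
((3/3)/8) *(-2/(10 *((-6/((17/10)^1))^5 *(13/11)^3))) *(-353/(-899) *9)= 0.00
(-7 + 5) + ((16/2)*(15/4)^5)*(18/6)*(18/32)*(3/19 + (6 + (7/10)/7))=4875487477/77824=62647.61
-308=-308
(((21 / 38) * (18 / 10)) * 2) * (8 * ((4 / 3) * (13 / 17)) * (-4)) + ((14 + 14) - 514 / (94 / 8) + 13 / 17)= -6064159 / 75905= -79.89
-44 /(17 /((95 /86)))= -2090 /731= -2.86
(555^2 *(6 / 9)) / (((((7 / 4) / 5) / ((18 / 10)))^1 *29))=7392600 / 203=36416.75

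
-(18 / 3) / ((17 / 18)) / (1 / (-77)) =8316 / 17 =489.18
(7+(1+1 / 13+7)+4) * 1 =248 / 13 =19.08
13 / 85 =0.15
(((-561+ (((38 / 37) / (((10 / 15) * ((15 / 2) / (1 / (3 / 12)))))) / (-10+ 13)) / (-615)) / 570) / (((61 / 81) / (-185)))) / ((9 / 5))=134.32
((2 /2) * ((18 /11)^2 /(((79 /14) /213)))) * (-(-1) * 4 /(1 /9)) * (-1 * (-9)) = 313038432 /9559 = 32748.03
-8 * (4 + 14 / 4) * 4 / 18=-40 / 3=-13.33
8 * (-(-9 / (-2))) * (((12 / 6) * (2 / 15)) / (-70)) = 24 / 175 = 0.14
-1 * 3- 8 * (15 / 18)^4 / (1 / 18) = -652 / 9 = -72.44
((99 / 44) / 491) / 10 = 9 / 19640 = 0.00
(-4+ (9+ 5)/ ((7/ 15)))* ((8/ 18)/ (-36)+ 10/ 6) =3484/ 81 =43.01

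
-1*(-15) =15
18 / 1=18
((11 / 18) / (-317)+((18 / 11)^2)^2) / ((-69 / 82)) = -24552112205 / 2882183337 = -8.52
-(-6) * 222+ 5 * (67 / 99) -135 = 1200.38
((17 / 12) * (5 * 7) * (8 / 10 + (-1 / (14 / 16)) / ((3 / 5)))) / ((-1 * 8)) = 493 / 72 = 6.85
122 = 122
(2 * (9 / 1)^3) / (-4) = -729 / 2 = -364.50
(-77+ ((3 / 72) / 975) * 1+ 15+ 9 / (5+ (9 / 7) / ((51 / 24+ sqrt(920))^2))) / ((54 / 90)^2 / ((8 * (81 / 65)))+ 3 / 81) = -17782025504002313757 / 21606513799740935+ 21319925760 * sqrt(230) / 332407904611399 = -822.99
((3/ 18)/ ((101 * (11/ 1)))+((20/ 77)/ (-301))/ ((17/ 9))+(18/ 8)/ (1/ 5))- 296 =-284.75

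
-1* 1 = -1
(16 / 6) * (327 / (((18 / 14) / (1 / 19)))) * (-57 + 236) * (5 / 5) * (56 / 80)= 3824156 / 855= 4472.70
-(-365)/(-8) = -365/8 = -45.62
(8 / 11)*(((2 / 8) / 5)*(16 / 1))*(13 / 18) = 0.42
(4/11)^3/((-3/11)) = -64/363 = -0.18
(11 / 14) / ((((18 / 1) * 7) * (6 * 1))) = 11 / 10584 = 0.00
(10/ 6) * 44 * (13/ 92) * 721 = 515515/ 69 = 7471.23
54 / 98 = 27 / 49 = 0.55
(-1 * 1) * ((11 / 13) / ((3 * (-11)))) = 1 / 39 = 0.03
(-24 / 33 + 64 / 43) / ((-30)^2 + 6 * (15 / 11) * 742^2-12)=15 / 88795946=0.00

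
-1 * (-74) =74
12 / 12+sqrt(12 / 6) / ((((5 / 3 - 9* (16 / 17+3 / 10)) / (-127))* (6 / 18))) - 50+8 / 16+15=-67 / 2+194310* sqrt(2) / 4847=23.19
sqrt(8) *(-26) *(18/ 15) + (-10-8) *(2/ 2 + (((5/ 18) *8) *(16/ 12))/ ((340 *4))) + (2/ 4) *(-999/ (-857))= -312 *sqrt(2)/ 5-1525931/ 87414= -105.70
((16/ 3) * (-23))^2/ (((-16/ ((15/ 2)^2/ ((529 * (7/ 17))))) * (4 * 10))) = -85/ 14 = -6.07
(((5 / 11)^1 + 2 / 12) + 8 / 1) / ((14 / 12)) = 569 / 77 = 7.39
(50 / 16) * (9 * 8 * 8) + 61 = 1861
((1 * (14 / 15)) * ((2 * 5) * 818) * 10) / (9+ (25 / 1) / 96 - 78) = -7329280 / 6599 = -1110.67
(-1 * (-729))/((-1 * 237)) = -243/79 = -3.08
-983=-983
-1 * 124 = -124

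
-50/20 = -5/2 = -2.50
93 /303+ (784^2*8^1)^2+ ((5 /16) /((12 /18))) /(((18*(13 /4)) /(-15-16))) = 1523877961160199785 /63024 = 24179327893504.06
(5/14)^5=3125/537824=0.01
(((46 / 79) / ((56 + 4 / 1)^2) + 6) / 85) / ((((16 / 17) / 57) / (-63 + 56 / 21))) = -2934233897 / 11376000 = -257.93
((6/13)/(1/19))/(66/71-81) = -2698/24635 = -0.11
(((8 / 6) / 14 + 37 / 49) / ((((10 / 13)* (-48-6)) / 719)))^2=54604005625 / 252047376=216.64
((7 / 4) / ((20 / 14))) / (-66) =-49 / 2640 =-0.02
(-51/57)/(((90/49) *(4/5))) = -833/1368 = -0.61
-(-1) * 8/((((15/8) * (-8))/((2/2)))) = -8/15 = -0.53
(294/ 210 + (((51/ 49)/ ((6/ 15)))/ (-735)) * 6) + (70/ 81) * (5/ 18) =14167283/ 8751645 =1.62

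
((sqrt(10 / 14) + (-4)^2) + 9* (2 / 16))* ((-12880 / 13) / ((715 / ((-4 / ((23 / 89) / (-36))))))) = -13875.32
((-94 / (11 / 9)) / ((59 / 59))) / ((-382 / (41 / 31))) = 17343 / 65131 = 0.27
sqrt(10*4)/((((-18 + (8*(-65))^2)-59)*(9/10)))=20*sqrt(10)/2432907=0.00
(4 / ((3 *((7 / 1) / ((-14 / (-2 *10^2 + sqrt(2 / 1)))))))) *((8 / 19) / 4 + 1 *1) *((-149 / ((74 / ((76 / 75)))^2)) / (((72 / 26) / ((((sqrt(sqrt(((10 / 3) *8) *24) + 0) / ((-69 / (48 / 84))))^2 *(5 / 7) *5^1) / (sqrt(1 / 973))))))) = -150745088 *sqrt(9730) / 517357809236079- 37686272 *sqrt(4865) / 12933945230901975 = -0.00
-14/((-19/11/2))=16.21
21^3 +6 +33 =9300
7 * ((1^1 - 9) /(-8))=7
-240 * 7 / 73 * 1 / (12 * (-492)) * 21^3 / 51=36015 / 50881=0.71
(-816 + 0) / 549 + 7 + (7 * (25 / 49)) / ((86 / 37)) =776693 / 110166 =7.05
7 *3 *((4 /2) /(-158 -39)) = -42 /197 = -0.21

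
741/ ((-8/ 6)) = -2223/ 4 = -555.75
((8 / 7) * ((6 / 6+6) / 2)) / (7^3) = 4 / 343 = 0.01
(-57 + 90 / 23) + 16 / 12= -3571 / 69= -51.75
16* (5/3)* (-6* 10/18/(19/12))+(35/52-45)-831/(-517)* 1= -151491761/1532388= -98.86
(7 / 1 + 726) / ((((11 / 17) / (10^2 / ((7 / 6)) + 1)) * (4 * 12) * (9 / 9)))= 2046.49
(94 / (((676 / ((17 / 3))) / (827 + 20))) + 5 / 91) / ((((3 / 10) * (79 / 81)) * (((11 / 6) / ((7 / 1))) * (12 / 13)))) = 9435.90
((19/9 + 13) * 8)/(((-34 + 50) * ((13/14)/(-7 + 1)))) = -1904/39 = -48.82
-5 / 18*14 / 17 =-35 / 153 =-0.23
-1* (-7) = 7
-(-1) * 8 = 8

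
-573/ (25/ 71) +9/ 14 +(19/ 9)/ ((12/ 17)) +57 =-29610373/ 18900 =-1566.69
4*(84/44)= 84/11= 7.64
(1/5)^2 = 0.04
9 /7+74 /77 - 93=-6988 /77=-90.75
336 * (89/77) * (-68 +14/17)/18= -813104/561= -1449.38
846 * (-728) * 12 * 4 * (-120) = 3547514880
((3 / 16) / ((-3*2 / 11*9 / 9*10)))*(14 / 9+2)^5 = -5767168 / 295245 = -19.53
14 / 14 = 1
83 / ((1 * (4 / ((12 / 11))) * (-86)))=-0.26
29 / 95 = 0.31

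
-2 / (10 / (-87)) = 87 / 5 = 17.40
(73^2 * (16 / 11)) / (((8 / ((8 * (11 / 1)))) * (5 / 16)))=272844.80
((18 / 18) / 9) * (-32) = -32 / 9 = -3.56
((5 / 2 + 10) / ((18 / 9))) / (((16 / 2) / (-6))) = -75 / 16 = -4.69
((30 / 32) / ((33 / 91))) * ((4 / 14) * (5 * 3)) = 975 / 88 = 11.08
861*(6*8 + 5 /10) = 83517 /2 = 41758.50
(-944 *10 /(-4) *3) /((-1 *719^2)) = -7080 /516961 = -0.01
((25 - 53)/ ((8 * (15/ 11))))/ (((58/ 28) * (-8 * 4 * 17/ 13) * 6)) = 0.00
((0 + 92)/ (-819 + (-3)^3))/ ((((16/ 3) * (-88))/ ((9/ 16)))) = 69/ 529408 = 0.00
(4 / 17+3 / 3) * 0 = 0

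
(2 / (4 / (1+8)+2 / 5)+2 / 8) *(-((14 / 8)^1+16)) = -14129 / 304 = -46.48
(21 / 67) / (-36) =-7 / 804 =-0.01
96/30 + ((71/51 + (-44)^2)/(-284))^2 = 52170696341/1048931280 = 49.74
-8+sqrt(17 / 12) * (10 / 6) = -8+5 * sqrt(51) / 18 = -6.02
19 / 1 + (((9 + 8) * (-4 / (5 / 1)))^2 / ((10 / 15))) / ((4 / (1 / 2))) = 1342 / 25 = 53.68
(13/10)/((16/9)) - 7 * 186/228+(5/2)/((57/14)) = -39811/9120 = -4.37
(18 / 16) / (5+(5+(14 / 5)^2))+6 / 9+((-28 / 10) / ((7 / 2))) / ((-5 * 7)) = 1409741 / 1873200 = 0.75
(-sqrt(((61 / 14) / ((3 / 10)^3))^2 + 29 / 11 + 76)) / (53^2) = -sqrt(112900135315) / 5839911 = -0.06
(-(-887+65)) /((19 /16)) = 13152 /19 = 692.21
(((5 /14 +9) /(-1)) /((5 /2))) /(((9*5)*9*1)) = -131 /14175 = -0.01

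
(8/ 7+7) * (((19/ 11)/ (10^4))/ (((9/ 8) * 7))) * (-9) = -1083/ 673750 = -0.00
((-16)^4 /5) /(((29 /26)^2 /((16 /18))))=354418688 /37845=9365.01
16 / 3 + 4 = 28 / 3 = 9.33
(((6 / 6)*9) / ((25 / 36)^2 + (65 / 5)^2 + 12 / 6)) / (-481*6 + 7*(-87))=-3888 / 258910765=-0.00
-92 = -92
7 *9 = 63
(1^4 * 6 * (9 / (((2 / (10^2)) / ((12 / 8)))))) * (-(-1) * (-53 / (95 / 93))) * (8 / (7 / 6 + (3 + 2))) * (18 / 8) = -431188920 / 703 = -613355.50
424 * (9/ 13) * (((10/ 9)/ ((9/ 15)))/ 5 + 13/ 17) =220904/ 663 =333.19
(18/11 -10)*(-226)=20792/11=1890.18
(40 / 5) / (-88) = -1 / 11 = -0.09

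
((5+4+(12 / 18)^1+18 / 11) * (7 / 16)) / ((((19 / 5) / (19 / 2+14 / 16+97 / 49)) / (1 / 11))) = 9032195 / 6179712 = 1.46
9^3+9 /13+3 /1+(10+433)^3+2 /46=25994772881 /299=86939039.74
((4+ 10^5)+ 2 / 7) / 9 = 700030 / 63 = 11111.59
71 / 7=10.14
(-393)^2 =154449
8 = 8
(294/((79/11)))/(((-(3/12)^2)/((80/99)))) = -125440/237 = -529.28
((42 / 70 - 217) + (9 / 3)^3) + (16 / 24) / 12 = -17041 / 90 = -189.34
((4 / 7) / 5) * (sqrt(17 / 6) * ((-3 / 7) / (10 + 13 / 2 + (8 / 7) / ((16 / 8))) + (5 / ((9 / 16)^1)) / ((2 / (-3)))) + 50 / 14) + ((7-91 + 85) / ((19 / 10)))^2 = 12120 / 17689-19156 * sqrt(102) / 75285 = -1.88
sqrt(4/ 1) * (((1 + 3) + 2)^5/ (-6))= -2592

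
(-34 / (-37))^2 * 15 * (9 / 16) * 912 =8895420 / 1369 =6497.75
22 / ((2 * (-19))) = -11 / 19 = -0.58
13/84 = 0.15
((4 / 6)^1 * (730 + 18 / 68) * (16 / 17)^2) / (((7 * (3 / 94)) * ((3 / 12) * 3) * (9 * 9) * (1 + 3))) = 85355008 / 10744731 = 7.94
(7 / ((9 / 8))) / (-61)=-56 / 549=-0.10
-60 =-60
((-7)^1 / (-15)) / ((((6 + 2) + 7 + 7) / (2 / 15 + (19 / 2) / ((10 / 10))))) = 0.20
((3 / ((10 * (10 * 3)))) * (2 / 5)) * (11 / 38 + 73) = 557 / 1900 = 0.29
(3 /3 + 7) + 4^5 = 1032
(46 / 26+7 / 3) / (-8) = -20 / 39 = -0.51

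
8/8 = 1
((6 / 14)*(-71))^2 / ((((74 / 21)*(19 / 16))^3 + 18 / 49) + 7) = 4390267392 / 382362175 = 11.48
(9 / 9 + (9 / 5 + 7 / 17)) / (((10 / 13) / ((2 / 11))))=3549 / 4675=0.76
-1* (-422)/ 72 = 211/ 36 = 5.86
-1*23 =-23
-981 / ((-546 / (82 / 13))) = 13407 / 1183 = 11.33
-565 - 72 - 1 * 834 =-1471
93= 93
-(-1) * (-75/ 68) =-75/ 68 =-1.10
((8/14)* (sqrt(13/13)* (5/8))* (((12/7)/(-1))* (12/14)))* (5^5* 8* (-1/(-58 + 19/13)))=-3900000/16807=-232.05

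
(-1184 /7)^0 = 1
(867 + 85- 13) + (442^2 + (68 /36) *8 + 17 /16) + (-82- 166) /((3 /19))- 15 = 28041625 /144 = 194733.51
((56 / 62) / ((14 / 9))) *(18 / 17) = 324 / 527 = 0.61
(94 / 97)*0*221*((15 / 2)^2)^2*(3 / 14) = 0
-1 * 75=-75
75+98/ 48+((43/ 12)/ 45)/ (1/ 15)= 5633/ 72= 78.24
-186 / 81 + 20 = 478 / 27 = 17.70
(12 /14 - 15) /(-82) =99 /574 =0.17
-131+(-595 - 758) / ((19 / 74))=-102611 / 19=-5400.58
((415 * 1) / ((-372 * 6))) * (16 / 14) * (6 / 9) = -830 / 5859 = -0.14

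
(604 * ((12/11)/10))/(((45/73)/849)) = 24956072/275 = 90749.35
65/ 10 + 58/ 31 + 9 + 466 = 29969/ 62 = 483.37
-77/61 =-1.26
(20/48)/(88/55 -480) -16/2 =-229657/28704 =-8.00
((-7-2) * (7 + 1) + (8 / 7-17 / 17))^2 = 253009 / 49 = 5163.45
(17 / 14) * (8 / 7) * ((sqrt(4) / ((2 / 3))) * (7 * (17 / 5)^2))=58956 / 175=336.89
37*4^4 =9472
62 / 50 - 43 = -1044 / 25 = -41.76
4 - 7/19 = 69/19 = 3.63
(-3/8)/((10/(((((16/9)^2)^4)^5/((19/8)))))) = -730750818665451459101842416358141509827966271488/4680612931454287571675968323202137757365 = -156122890.18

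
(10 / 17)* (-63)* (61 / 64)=-19215 / 544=-35.32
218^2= 47524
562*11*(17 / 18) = 52547 / 9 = 5838.56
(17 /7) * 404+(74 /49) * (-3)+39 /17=815429 /833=978.91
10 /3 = 3.33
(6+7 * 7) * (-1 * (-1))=55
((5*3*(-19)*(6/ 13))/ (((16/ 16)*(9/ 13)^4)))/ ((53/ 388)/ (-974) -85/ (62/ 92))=4890305990960/ 1077197783427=4.54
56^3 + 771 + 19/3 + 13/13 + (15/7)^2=25930642/147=176398.93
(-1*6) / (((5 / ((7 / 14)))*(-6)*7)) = 1 / 70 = 0.01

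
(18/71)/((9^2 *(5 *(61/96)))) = 64/64965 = 0.00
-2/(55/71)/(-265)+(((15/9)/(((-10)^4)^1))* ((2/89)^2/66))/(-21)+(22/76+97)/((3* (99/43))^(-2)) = 142312693152760325077/30662028595737000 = 4641.33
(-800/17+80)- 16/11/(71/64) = 31.63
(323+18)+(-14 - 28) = 299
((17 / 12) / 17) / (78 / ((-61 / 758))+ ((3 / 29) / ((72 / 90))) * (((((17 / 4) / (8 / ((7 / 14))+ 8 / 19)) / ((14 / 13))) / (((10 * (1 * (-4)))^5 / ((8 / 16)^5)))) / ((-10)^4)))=-5193806643200000000 / 60408909633945600059109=-0.00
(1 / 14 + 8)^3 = 1442897 / 2744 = 525.84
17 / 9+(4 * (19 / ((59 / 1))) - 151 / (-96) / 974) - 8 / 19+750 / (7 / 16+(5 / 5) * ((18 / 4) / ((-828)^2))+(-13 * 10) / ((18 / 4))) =-28597391490527 / 1211591077056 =-23.60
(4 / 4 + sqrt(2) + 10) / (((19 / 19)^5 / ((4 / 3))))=4 * sqrt(2) / 3 + 44 / 3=16.55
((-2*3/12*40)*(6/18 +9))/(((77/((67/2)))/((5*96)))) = -428800/11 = -38981.82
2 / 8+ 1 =1.25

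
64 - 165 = -101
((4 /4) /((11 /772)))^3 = 345679.68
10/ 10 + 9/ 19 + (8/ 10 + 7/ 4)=1529/ 380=4.02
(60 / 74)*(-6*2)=-360 / 37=-9.73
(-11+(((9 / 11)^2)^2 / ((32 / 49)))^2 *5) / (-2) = 1897762549979 / 439006988288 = 4.32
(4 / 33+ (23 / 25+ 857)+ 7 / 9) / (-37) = -2125577 / 91575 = -23.21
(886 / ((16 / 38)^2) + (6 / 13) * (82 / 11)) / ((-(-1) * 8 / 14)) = 160193131 / 18304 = 8751.81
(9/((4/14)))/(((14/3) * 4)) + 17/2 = 163/16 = 10.19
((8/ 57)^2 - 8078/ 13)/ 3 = -26244590/ 126711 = -207.12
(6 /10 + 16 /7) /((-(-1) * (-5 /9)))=-909 /175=-5.19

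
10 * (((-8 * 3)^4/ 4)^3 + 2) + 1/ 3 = 17118912860651581/ 3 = 5706304286883860.33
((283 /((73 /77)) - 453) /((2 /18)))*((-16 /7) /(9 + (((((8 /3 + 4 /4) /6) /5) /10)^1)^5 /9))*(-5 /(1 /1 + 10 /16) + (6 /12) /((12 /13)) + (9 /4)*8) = 1735144767621000000000000 /317732630671069861793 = 5461.02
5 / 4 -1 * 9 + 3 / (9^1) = -89 / 12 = -7.42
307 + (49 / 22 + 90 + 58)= 10059 / 22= 457.23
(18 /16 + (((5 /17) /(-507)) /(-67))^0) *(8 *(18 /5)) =306 /5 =61.20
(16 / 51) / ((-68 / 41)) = -0.19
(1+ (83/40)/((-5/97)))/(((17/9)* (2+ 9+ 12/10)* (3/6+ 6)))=-70659/269620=-0.26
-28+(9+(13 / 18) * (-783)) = -1169 / 2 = -584.50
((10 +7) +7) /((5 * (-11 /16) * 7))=-1.00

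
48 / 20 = 12 / 5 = 2.40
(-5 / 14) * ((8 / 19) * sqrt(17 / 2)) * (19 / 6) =-5 * sqrt(34) / 21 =-1.39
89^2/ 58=7921/ 58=136.57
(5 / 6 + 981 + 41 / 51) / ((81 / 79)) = 7918091 / 8262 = 958.37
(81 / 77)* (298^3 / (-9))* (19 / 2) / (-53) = 2262637116 / 4081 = 554432.03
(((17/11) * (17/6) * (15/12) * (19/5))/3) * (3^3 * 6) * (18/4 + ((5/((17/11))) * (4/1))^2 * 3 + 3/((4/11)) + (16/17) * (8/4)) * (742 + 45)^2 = 63305250253785/176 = 359688921896.51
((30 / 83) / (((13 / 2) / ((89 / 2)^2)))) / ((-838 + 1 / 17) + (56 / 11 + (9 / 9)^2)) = -7406135 / 55948308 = -0.13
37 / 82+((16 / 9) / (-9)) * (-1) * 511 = 673429 / 6642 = 101.39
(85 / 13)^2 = 7225 / 169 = 42.75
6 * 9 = 54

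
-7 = -7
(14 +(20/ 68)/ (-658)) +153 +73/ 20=19088859/ 111860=170.65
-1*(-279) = 279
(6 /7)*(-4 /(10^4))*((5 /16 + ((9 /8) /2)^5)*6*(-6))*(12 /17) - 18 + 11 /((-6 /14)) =-182422414979 /4177920000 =-43.66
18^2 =324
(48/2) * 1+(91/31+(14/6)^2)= 9034/279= 32.38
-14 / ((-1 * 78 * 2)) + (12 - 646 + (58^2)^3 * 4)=11877432024283 / 78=152274769542.09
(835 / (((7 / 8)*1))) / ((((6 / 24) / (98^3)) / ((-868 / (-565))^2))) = 541359904526336 / 63845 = 8479284274.83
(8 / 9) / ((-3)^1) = -8 / 27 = -0.30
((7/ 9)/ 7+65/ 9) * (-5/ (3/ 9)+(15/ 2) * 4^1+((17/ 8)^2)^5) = 22353100305899/ 1610612736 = 13878.63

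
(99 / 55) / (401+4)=1 / 225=0.00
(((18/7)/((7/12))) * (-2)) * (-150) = 1322.45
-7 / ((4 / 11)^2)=-847 / 16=-52.94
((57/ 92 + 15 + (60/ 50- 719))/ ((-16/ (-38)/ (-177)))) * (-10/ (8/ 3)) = -3258777267/ 2944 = -1106921.63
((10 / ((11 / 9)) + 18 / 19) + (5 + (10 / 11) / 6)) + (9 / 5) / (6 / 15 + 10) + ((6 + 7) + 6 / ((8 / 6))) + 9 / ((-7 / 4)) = 556273 / 20748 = 26.81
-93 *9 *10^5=-83700000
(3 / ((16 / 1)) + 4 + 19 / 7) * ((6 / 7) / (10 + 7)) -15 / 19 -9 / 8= -99171 / 63308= -1.57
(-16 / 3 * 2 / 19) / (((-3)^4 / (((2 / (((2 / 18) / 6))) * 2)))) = -256 / 171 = -1.50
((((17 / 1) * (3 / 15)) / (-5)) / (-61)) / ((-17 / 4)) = -4 / 1525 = -0.00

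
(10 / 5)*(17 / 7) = 34 / 7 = 4.86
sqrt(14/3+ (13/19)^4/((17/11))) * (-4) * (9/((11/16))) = -192 * sqrt(1629904461)/67507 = -114.82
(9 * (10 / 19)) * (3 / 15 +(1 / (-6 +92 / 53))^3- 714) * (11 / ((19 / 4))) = -4078635613371 / 520885817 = -7830.19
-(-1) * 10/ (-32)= -5/ 16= -0.31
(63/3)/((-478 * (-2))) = 21/956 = 0.02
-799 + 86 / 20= -7947 / 10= -794.70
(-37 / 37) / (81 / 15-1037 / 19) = 95 / 4672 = 0.02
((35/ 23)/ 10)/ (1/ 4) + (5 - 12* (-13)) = 3717/ 23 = 161.61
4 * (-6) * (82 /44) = -492 /11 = -44.73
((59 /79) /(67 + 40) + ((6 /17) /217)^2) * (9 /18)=803218847 /230069037226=0.00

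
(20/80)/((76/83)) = 83/304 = 0.27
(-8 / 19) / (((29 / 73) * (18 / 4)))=-1168 / 4959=-0.24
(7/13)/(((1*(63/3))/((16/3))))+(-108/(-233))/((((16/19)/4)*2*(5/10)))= 63749/27261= 2.34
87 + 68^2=4711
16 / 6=8 / 3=2.67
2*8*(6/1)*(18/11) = 157.09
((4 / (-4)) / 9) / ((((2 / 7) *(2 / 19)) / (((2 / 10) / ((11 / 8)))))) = -266 / 495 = -0.54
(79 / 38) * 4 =158 / 19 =8.32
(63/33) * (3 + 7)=210/11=19.09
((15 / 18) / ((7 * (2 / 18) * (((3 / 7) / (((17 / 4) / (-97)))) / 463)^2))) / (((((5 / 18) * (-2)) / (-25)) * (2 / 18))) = 292726228725 / 301088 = 972228.15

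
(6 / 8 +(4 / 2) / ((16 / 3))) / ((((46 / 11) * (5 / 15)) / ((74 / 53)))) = 10989 / 9752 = 1.13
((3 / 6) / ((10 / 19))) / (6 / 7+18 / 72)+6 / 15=39 / 31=1.26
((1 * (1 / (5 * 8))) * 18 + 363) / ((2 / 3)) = 21807 / 40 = 545.18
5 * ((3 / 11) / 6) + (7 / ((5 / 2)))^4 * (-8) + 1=-6744341 / 13750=-490.50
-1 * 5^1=-5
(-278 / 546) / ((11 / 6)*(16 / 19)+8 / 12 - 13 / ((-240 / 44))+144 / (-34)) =-897940 / 632359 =-1.42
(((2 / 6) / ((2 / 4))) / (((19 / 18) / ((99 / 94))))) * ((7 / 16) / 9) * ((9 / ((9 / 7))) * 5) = 8085 / 7144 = 1.13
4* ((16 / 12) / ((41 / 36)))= 192 / 41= 4.68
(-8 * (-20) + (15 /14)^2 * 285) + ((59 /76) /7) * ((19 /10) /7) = 954909 /1960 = 487.20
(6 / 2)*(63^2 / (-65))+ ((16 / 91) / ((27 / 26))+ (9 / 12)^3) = -143562257 / 786240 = -182.59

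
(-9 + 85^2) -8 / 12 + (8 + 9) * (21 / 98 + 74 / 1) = 356033 / 42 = 8476.98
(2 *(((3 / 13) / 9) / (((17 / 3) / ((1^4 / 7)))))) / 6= 1 / 4641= 0.00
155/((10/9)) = 279/2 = 139.50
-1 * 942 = -942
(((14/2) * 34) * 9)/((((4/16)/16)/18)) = 2467584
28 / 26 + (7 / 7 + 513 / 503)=20250 / 6539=3.10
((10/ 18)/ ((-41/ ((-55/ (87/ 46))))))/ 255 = 2530/ 1637253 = 0.00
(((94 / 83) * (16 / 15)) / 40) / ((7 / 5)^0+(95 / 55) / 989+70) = 511313 / 1202091075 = 0.00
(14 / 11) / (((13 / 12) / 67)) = 11256 / 143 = 78.71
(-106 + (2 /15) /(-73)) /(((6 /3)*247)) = -58036 /270465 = -0.21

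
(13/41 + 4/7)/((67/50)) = 12750/19229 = 0.66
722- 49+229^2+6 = 53120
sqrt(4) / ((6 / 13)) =13 / 3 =4.33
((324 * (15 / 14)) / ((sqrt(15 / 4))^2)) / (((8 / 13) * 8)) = 1053 / 56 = 18.80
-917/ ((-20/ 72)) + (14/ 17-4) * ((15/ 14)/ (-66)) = 43213383/ 13090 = 3301.25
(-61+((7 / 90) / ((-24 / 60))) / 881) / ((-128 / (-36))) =-1934683 / 112768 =-17.16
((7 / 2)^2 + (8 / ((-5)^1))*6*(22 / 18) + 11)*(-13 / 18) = -8983 / 1080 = -8.32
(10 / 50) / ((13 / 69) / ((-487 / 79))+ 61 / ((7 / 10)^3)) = 11525829 / 10247153695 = 0.00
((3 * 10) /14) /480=1 /224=0.00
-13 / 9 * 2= -26 / 9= -2.89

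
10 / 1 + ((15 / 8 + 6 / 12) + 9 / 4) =117 / 8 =14.62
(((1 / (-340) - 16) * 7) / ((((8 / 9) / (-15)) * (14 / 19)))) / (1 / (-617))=-1722190761 / 1088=-1582895.92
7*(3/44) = 21/44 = 0.48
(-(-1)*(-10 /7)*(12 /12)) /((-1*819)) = 10 /5733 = 0.00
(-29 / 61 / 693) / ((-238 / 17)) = 29 / 591822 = 0.00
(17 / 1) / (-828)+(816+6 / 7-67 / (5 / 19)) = 562.24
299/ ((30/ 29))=289.03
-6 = -6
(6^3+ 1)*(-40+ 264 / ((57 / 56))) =904456 / 19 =47602.95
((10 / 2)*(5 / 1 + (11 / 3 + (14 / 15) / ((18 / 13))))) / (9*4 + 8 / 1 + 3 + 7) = 1261 / 1458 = 0.86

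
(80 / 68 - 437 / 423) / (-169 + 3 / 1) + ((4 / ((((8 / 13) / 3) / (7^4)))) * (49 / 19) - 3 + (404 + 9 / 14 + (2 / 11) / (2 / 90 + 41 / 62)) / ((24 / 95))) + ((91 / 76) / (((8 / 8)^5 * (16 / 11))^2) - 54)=208524993474765361865 / 1705149087409152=122291.36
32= 32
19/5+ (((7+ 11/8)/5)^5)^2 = 1862683692551761449/10485760000000000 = 177.64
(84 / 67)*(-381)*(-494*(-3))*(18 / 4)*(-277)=59121405252 / 67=882409033.61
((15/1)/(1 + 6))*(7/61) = 15/61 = 0.25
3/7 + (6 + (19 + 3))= 199/7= 28.43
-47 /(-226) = 47 /226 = 0.21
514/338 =257/169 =1.52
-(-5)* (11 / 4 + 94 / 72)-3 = 311 / 18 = 17.28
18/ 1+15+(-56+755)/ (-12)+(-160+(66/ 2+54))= -393/ 4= -98.25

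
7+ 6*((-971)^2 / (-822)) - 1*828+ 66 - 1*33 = -1050797 / 137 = -7670.05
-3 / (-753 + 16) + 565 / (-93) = -416126 / 68541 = -6.07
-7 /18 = -0.39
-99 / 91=-1.09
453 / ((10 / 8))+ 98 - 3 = 457.40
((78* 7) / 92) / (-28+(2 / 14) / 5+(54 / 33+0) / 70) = -21021 / 98992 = -0.21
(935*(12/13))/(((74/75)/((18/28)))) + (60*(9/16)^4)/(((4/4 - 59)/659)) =1580852830005/3199565824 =494.08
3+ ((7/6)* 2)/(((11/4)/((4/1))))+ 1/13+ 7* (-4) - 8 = -12668/429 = -29.53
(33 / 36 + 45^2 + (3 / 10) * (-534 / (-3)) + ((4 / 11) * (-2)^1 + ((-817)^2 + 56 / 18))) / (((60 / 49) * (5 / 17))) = 1104349739171 / 594000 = 1859174.65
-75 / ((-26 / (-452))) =-16950 / 13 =-1303.85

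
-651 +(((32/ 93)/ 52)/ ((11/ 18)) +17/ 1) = -2810474/ 4433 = -633.99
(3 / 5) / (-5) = -3 / 25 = -0.12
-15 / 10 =-3 / 2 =-1.50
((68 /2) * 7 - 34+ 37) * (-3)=-723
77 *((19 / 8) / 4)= 1463 / 32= 45.72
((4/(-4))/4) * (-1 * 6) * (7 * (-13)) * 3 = -819/2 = -409.50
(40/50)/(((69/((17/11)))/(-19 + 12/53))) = -13532/40227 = -0.34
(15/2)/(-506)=-15/1012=-0.01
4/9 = 0.44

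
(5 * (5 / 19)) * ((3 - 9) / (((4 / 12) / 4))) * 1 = -1800 / 19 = -94.74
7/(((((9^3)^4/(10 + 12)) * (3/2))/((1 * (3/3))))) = 308/847288609443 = 0.00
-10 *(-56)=560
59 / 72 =0.82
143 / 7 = 20.43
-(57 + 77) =-134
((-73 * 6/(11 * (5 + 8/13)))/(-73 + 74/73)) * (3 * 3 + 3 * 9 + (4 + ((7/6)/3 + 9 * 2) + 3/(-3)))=5.65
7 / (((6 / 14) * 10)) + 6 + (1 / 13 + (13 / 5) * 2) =1007 / 78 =12.91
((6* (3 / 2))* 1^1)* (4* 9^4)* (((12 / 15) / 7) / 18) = 52488 / 35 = 1499.66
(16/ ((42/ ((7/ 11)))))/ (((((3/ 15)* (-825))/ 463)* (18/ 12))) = -0.45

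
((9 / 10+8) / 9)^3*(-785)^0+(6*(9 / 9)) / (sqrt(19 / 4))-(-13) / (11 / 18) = 12*sqrt(19) / 19+178340659 / 8019000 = 24.99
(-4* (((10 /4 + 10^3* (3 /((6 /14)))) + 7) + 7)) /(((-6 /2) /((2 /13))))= 56132 /39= 1439.28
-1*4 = -4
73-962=-889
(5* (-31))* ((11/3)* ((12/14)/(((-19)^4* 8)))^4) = -46035/177292245497819756442132736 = -0.00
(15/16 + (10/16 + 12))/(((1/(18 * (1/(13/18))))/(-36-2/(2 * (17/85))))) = -720657/52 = -13858.79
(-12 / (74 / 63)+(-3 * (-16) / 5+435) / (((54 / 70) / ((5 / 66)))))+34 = 494105 / 7326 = 67.45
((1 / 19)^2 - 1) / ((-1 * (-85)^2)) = 72 / 521645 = 0.00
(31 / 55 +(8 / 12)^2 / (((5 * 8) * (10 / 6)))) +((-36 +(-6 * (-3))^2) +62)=578441 / 1650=350.57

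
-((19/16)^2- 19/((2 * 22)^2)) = -43377/30976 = -1.40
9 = 9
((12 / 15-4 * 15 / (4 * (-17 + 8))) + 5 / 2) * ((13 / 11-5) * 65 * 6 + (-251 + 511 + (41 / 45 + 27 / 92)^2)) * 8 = -34486619201009 / 707008500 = -48778.22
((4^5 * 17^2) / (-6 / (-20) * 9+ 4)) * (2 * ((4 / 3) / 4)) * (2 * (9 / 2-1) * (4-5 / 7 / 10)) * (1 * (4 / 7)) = 651059200 / 1407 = 462728.64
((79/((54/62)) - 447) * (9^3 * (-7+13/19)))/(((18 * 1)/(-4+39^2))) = 138254589.47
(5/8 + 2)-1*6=-27/8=-3.38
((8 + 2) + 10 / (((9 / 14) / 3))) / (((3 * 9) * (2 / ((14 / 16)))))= 595 / 648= 0.92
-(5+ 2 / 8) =-21 / 4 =-5.25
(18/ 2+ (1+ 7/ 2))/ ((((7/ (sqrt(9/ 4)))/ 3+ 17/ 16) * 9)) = 216/ 377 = 0.57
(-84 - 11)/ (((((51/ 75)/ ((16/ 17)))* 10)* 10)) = -380/ 289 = -1.31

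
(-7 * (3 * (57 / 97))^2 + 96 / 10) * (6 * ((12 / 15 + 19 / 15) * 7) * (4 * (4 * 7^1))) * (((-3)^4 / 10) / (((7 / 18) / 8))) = -23156539386624 / 1176125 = -19688842.08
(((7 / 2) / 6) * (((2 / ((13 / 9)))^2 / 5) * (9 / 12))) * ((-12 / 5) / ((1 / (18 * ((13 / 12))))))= -5103 / 650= -7.85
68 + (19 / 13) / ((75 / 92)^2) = 5133316 / 73125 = 70.20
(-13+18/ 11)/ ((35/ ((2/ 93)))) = -50/ 7161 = -0.01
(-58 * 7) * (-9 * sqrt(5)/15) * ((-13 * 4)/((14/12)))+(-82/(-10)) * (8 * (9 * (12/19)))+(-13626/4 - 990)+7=-54288 * sqrt(5)/5 - 763157/190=-28294.95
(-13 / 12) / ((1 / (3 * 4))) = -13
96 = 96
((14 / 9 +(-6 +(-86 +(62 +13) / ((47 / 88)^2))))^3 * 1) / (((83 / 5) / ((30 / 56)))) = 252005830815212607650 / 1521841957794207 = 165592.64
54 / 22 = 27 / 11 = 2.45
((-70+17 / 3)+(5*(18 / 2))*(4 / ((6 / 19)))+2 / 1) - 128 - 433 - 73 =-379 / 3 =-126.33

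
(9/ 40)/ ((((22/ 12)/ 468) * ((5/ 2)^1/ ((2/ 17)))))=12636/ 4675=2.70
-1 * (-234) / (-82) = -117 / 41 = -2.85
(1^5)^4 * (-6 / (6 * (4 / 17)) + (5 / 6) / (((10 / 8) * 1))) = -43 / 12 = -3.58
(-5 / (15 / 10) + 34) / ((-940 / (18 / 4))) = -69 / 470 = -0.15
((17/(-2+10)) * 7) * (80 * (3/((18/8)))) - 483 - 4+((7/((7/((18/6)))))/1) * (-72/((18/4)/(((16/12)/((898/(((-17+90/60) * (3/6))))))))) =1481995/1347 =1100.22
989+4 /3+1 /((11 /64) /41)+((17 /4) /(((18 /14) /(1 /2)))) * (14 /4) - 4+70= 2060251 /1584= 1300.66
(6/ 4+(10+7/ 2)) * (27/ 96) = 135/ 32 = 4.22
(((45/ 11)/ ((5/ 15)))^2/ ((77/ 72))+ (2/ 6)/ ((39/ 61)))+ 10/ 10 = 155185826/ 1090089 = 142.36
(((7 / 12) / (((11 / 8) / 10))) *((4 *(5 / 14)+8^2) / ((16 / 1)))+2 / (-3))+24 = 895 / 22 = 40.68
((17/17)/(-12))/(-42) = 1/504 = 0.00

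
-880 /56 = -110 /7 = -15.71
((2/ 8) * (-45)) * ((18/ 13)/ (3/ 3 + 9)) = -81/ 52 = -1.56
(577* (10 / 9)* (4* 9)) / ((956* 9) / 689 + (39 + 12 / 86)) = 683791160 / 1529559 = 447.05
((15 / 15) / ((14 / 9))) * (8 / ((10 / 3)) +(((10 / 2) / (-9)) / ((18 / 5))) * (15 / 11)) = 929 / 660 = 1.41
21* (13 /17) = 273 /17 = 16.06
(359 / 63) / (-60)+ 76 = 286921 / 3780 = 75.91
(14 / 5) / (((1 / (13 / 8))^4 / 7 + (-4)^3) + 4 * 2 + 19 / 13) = -2798978 / 54498075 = -0.05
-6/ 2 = -3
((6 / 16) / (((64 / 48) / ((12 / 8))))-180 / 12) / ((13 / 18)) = -8397 / 416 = -20.19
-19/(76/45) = -45/4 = -11.25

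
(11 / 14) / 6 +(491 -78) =34703 / 84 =413.13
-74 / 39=-1.90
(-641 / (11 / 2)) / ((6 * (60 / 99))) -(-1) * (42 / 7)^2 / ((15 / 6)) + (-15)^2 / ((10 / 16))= 6847 / 20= 342.35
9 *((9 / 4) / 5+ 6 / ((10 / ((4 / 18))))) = 21 / 4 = 5.25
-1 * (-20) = 20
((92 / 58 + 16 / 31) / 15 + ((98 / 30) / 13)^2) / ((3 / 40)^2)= 444777536 / 12306411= 36.14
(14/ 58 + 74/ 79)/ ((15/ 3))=2699/ 11455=0.24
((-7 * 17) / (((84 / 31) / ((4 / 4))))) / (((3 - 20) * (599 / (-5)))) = -155 / 7188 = -0.02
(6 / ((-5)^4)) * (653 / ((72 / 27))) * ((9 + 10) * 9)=1004967 / 2500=401.99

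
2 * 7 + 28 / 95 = 1358 / 95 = 14.29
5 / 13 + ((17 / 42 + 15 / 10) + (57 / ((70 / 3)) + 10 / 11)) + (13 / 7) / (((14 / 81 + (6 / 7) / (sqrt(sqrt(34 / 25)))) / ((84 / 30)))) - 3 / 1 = -21327258771 * sqrt(34) / 86973606791 + 4300558353 * 34^(3 / 4) * sqrt(5) / 434868033955 + 6721575691220413 / 2611817411933730 + 105765793497 * 34^(1 / 4) * sqrt(5) / 86973606791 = 8.02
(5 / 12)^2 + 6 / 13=1189 / 1872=0.64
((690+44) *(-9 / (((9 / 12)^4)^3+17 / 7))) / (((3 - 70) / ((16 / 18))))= 689610686464 / 19358494853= 35.62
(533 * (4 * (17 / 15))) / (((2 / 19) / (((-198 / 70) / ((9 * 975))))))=-291346 / 39375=-7.40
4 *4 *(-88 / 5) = -1408 / 5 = -281.60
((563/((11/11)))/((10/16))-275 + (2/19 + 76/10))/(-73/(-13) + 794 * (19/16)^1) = 2086344/3123695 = 0.67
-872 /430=-436 /215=-2.03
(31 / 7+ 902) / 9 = 705 / 7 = 100.71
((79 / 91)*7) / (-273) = -79 / 3549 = -0.02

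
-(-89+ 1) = 88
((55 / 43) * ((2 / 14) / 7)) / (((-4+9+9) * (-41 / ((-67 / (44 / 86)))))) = 335 / 56252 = 0.01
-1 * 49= -49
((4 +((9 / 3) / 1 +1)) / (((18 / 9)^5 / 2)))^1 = 1 / 2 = 0.50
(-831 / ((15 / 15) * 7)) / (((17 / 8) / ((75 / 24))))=-20775 / 119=-174.58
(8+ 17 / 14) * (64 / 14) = 2064 / 49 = 42.12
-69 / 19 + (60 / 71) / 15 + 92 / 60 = -41318 / 20235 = -2.04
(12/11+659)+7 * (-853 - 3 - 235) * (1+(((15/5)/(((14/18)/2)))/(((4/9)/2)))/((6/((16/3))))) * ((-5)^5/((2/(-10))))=-3801452464.91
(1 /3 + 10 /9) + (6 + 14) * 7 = 1273 /9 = 141.44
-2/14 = -1/7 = -0.14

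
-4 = -4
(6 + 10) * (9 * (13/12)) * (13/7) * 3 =869.14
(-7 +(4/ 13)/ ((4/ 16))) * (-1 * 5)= 375/ 13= 28.85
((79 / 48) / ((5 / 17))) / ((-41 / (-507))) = 226967 / 3280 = 69.20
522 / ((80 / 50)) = 1305 / 4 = 326.25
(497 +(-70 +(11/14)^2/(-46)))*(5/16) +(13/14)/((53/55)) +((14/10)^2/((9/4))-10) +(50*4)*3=1247644357703/1720252800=725.27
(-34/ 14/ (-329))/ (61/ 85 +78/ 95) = 5491/ 1144591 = 0.00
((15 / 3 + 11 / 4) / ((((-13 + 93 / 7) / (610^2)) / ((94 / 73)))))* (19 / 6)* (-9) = -54079432575 / 146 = -370407072.43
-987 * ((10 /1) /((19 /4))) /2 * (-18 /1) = 355320 /19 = 18701.05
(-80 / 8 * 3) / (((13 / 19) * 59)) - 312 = -239874 / 767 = -312.74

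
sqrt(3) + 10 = 11.73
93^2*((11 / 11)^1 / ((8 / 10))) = 43245 / 4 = 10811.25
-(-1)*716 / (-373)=-716 / 373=-1.92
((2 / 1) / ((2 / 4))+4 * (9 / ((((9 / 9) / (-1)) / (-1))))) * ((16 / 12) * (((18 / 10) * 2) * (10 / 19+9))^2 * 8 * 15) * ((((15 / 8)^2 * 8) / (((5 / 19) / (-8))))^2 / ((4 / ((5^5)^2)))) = 13434057562500000000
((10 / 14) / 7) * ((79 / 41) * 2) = 790 / 2009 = 0.39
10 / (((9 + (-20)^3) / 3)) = -30 / 7991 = -0.00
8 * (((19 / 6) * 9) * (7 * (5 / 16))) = 1995 / 4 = 498.75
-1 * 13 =-13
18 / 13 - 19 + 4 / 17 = -3841 / 221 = -17.38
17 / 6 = 2.83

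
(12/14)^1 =0.86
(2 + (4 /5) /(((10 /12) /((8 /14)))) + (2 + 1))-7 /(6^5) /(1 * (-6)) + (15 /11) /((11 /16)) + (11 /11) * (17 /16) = 8491047421 /987940800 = 8.59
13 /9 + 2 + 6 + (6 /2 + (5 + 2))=175 /9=19.44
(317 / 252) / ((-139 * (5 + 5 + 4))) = -317 / 490392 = -0.00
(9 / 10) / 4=9 / 40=0.22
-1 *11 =-11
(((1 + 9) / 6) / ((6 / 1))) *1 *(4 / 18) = 5 / 81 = 0.06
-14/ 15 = -0.93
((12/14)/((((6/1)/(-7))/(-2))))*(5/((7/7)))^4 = 1250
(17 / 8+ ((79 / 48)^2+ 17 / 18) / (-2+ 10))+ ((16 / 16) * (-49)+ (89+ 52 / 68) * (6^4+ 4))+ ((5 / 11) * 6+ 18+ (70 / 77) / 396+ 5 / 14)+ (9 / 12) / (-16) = 30964159637951 / 265402368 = 116668.74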